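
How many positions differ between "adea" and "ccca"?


Comparing "adea" and "ccca" position by position:
  Position 0: 'a' vs 'c' => DIFFER
  Position 1: 'd' vs 'c' => DIFFER
  Position 2: 'e' vs 'c' => DIFFER
  Position 3: 'a' vs 'a' => same
Positions that differ: 3

3


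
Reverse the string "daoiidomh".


Input: daoiidomh
Reading characters right to left:
  Position 8: 'h'
  Position 7: 'm'
  Position 6: 'o'
  Position 5: 'd'
  Position 4: 'i'
  Position 3: 'i'
  Position 2: 'o'
  Position 1: 'a'
  Position 0: 'd'
Reversed: hmodiioad

hmodiioad


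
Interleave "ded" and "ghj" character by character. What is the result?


Interleaving "ded" and "ghj":
  Position 0: 'd' from first, 'g' from second => "dg"
  Position 1: 'e' from first, 'h' from second => "eh"
  Position 2: 'd' from first, 'j' from second => "dj"
Result: dgehdj

dgehdj


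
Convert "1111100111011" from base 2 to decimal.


Input: "1111100111011" in base 2
Positional expansion:
  Digit '1' (value 1) x 2^12 = 4096
  Digit '1' (value 1) x 2^11 = 2048
  Digit '1' (value 1) x 2^10 = 1024
  Digit '1' (value 1) x 2^9 = 512
  Digit '1' (value 1) x 2^8 = 256
  Digit '0' (value 0) x 2^7 = 0
  Digit '0' (value 0) x 2^6 = 0
  Digit '1' (value 1) x 2^5 = 32
  Digit '1' (value 1) x 2^4 = 16
  Digit '1' (value 1) x 2^3 = 8
  Digit '0' (value 0) x 2^2 = 0
  Digit '1' (value 1) x 2^1 = 2
  Digit '1' (value 1) x 2^0 = 1
Sum = 7995

7995


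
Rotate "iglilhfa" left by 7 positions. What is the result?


Input: "iglilhfa", rotate left by 7
First 7 characters: "iglilhf"
Remaining characters: "a"
Concatenate remaining + first: "a" + "iglilhf" = "aiglilhf"

aiglilhf


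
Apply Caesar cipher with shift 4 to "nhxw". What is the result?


Caesar cipher: shift "nhxw" by 4
  'n' (pos 13) + 4 = pos 17 = 'r'
  'h' (pos 7) + 4 = pos 11 = 'l'
  'x' (pos 23) + 4 = pos 1 = 'b'
  'w' (pos 22) + 4 = pos 0 = 'a'
Result: rlba

rlba


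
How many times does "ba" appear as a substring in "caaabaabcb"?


Searching for "ba" in "caaabaabcb"
Scanning each position:
  Position 0: "ca" => no
  Position 1: "aa" => no
  Position 2: "aa" => no
  Position 3: "ab" => no
  Position 4: "ba" => MATCH
  Position 5: "aa" => no
  Position 6: "ab" => no
  Position 7: "bc" => no
  Position 8: "cb" => no
Total occurrences: 1

1


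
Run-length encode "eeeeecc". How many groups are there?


Input: eeeeecc
Scanning for consecutive runs:
  Group 1: 'e' x 5 (positions 0-4)
  Group 2: 'c' x 2 (positions 5-6)
Total groups: 2

2


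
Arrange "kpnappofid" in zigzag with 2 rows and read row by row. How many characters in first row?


Zigzag "kpnappofid" into 2 rows:
Placing characters:
  'k' => row 0
  'p' => row 1
  'n' => row 0
  'a' => row 1
  'p' => row 0
  'p' => row 1
  'o' => row 0
  'f' => row 1
  'i' => row 0
  'd' => row 1
Rows:
  Row 0: "knpoi"
  Row 1: "papfd"
First row length: 5

5


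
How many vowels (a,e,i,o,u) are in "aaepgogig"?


Input: aaepgogig
Checking each character:
  'a' at position 0: vowel (running total: 1)
  'a' at position 1: vowel (running total: 2)
  'e' at position 2: vowel (running total: 3)
  'p' at position 3: consonant
  'g' at position 4: consonant
  'o' at position 5: vowel (running total: 4)
  'g' at position 6: consonant
  'i' at position 7: vowel (running total: 5)
  'g' at position 8: consonant
Total vowels: 5

5


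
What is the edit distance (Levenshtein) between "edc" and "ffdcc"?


Computing edit distance: "edc" -> "ffdcc"
DP table:
           f    f    d    c    c
      0    1    2    3    4    5
  e   1    1    2    3    4    5
  d   2    2    2    2    3    4
  c   3    3    3    3    2    3
Edit distance = dp[3][5] = 3

3


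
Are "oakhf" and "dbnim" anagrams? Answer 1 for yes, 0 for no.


Strings: "oakhf", "dbnim"
Sorted first:  afhko
Sorted second: bdimn
Differ at position 0: 'a' vs 'b' => not anagrams

0


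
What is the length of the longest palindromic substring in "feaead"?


Input: "feaead"
Checking substrings for palindromes:
  [1:4] "eae" (len 3) => palindrome
  [2:5] "aea" (len 3) => palindrome
Longest palindromic substring: "eae" with length 3

3


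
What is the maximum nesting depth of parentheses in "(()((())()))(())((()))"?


Input: "(()((())()))(())((()))"
Tracking depth:
  Position 0 '(': depth becomes 1
  Position 1 '(': depth becomes 2
  Position 2 ')': depth becomes 1
  Position 3 '(': depth becomes 2
  Position 4 '(': depth becomes 3
  Position 5 '(': depth becomes 4
  Position 6 ')': depth becomes 3
  Position 7 ')': depth becomes 2
  Position 8 '(': depth becomes 3
  Position 9 ')': depth becomes 2
  Position 10 ')': depth becomes 1
  Position 11 ')': depth becomes 0
  Position 12 '(': depth becomes 1
  Position 13 '(': depth becomes 2
  Position 14 ')': depth becomes 1
  Position 15 ')': depth becomes 0
  Position 16 '(': depth becomes 1
  Position 17 '(': depth becomes 2
  Position 18 '(': depth becomes 3
  Position 19 ')': depth becomes 2
  Position 20 ')': depth becomes 1
  Position 21 ')': depth becomes 0
Maximum depth reached: 4

4


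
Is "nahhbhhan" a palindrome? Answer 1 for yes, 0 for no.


Input: nahhbhhan
Reversed: nahhbhhan
  Compare pos 0 ('n') with pos 8 ('n'): match
  Compare pos 1 ('a') with pos 7 ('a'): match
  Compare pos 2 ('h') with pos 6 ('h'): match
  Compare pos 3 ('h') with pos 5 ('h'): match
Result: palindrome

1


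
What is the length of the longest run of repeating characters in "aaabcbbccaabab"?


Input: "aaabcbbccaabab"
Scanning for longest run:
  Position 1 ('a'): continues run of 'a', length=2
  Position 2 ('a'): continues run of 'a', length=3
  Position 3 ('b'): new char, reset run to 1
  Position 4 ('c'): new char, reset run to 1
  Position 5 ('b'): new char, reset run to 1
  Position 6 ('b'): continues run of 'b', length=2
  Position 7 ('c'): new char, reset run to 1
  Position 8 ('c'): continues run of 'c', length=2
  Position 9 ('a'): new char, reset run to 1
  Position 10 ('a'): continues run of 'a', length=2
  Position 11 ('b'): new char, reset run to 1
  Position 12 ('a'): new char, reset run to 1
  Position 13 ('b'): new char, reset run to 1
Longest run: 'a' with length 3

3


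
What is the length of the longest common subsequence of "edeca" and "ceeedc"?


LCS of "edeca" and "ceeedc"
DP table:
           c    e    e    e    d    c
      0    0    0    0    0    0    0
  e   0    0    1    1    1    1    1
  d   0    0    1    1    1    2    2
  e   0    0    1    2    2    2    2
  c   0    1    1    2    2    2    3
  a   0    1    1    2    2    2    3
LCS length = dp[5][6] = 3

3


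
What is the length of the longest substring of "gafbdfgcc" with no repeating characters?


Input: "gafbdfgcc"
Sliding window (track last position of each char):
  Position 0 ('g'): window [0,0] length 1 -- new best
  Position 1 ('a'): window [0,1] length 2 -- new best
  Position 2 ('f'): window [0,2] length 3 -- new best
  Position 3 ('b'): window [0,3] length 4 -- new best
  Position 4 ('d'): window [0,4] length 5 -- new best
  Position 5 ('f'): repeat (last at 2), move window start to 3
  Position 5 ('f'): window [3,5] length 3
  Position 6 ('g'): window [3,6] length 4
  Position 7 ('c'): window [3,7] length 5
  Position 8 ('c'): repeat (last at 7), move window start to 8
  Position 8 ('c'): window [8,8] length 1
Longest substring with no repeats: "gafbd" with length 5

5


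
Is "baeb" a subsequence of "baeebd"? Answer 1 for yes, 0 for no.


Check if "baeb" is a subsequence of "baeebd"
Greedy scan:
  Position 0 ('b'): matches sub[0] = 'b'
  Position 1 ('a'): matches sub[1] = 'a'
  Position 2 ('e'): matches sub[2] = 'e'
  Position 3 ('e'): no match needed
  Position 4 ('b'): matches sub[3] = 'b'
  Position 5 ('d'): no match needed
All 4 characters matched => is a subsequence

1


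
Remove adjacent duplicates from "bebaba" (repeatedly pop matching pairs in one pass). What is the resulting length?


Input: bebaba
Stack-based adjacent duplicate removal:
  Read 'b': push. Stack: b
  Read 'e': push. Stack: be
  Read 'b': push. Stack: beb
  Read 'a': push. Stack: beba
  Read 'b': push. Stack: bebab
  Read 'a': push. Stack: bebaba
Final stack: "bebaba" (length 6)

6


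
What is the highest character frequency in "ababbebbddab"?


Input: ababbebbddab
Character counts:
  'a': 3
  'b': 6
  'd': 2
  'e': 1
Maximum frequency: 6

6


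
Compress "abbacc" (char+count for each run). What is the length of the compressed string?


Input: abbacc
Runs:
  'a' x 1 => "a1"
  'b' x 2 => "b2"
  'a' x 1 => "a1"
  'c' x 2 => "c2"
Compressed: "a1b2a1c2"
Compressed length: 8

8


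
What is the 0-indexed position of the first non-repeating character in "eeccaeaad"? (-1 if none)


Input: eeccaeaad
Character frequencies:
  'a': 3
  'c': 2
  'd': 1
  'e': 3
Scanning left to right for freq == 1:
  Position 0 ('e'): freq=3, skip
  Position 1 ('e'): freq=3, skip
  Position 2 ('c'): freq=2, skip
  Position 3 ('c'): freq=2, skip
  Position 4 ('a'): freq=3, skip
  Position 5 ('e'): freq=3, skip
  Position 6 ('a'): freq=3, skip
  Position 7 ('a'): freq=3, skip
  Position 8 ('d'): unique! => answer = 8

8


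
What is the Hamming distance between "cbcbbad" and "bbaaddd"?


Comparing "cbcbbad" and "bbaaddd" position by position:
  Position 0: 'c' vs 'b' => differ
  Position 1: 'b' vs 'b' => same
  Position 2: 'c' vs 'a' => differ
  Position 3: 'b' vs 'a' => differ
  Position 4: 'b' vs 'd' => differ
  Position 5: 'a' vs 'd' => differ
  Position 6: 'd' vs 'd' => same
Total differences (Hamming distance): 5

5


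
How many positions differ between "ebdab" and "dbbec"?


Comparing "ebdab" and "dbbec" position by position:
  Position 0: 'e' vs 'd' => DIFFER
  Position 1: 'b' vs 'b' => same
  Position 2: 'd' vs 'b' => DIFFER
  Position 3: 'a' vs 'e' => DIFFER
  Position 4: 'b' vs 'c' => DIFFER
Positions that differ: 4

4


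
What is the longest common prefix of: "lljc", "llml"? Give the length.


Words: lljc, llml
  Position 0: all 'l' => match
  Position 1: all 'l' => match
  Position 2: ('j', 'm') => mismatch, stop
LCP = "ll" (length 2)

2


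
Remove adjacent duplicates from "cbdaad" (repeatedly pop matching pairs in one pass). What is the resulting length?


Input: cbdaad
Stack-based adjacent duplicate removal:
  Read 'c': push. Stack: c
  Read 'b': push. Stack: cb
  Read 'd': push. Stack: cbd
  Read 'a': push. Stack: cbda
  Read 'a': matches stack top 'a' => pop. Stack: cbd
  Read 'd': matches stack top 'd' => pop. Stack: cb
Final stack: "cb" (length 2)

2


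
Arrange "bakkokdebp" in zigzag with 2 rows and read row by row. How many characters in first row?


Zigzag "bakkokdebp" into 2 rows:
Placing characters:
  'b' => row 0
  'a' => row 1
  'k' => row 0
  'k' => row 1
  'o' => row 0
  'k' => row 1
  'd' => row 0
  'e' => row 1
  'b' => row 0
  'p' => row 1
Rows:
  Row 0: "bkodb"
  Row 1: "akkep"
First row length: 5

5


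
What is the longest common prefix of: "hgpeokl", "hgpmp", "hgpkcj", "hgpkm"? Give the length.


Words: hgpeokl, hgpmp, hgpkcj, hgpkm
  Position 0: all 'h' => match
  Position 1: all 'g' => match
  Position 2: all 'p' => match
  Position 3: ('e', 'm', 'k', 'k') => mismatch, stop
LCP = "hgp" (length 3)

3


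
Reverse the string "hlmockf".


Input: hlmockf
Reading characters right to left:
  Position 6: 'f'
  Position 5: 'k'
  Position 4: 'c'
  Position 3: 'o'
  Position 2: 'm'
  Position 1: 'l'
  Position 0: 'h'
Reversed: fkcomlh

fkcomlh


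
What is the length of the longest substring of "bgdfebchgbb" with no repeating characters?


Input: "bgdfebchgbb"
Sliding window (track last position of each char):
  Position 0 ('b'): window [0,0] length 1 -- new best
  Position 1 ('g'): window [0,1] length 2 -- new best
  Position 2 ('d'): window [0,2] length 3 -- new best
  Position 3 ('f'): window [0,3] length 4 -- new best
  Position 4 ('e'): window [0,4] length 5 -- new best
  Position 5 ('b'): repeat (last at 0), move window start to 1
  Position 5 ('b'): window [1,5] length 5
  Position 6 ('c'): window [1,6] length 6 -- new best
  Position 7 ('h'): window [1,7] length 7 -- new best
  Position 8 ('g'): repeat (last at 1), move window start to 2
  Position 8 ('g'): window [2,8] length 7
  Position 9 ('b'): repeat (last at 5), move window start to 6
  Position 9 ('b'): window [6,9] length 4
  Position 10 ('b'): repeat (last at 9), move window start to 10
  Position 10 ('b'): window [10,10] length 1
Longest substring with no repeats: "gdfebch" with length 7

7


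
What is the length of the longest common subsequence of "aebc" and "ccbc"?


LCS of "aebc" and "ccbc"
DP table:
           c    c    b    c
      0    0    0    0    0
  a   0    0    0    0    0
  e   0    0    0    0    0
  b   0    0    0    1    1
  c   0    1    1    1    2
LCS length = dp[4][4] = 2

2


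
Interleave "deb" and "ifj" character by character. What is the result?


Interleaving "deb" and "ifj":
  Position 0: 'd' from first, 'i' from second => "di"
  Position 1: 'e' from first, 'f' from second => "ef"
  Position 2: 'b' from first, 'j' from second => "bj"
Result: diefbj

diefbj


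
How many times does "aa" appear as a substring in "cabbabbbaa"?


Searching for "aa" in "cabbabbbaa"
Scanning each position:
  Position 0: "ca" => no
  Position 1: "ab" => no
  Position 2: "bb" => no
  Position 3: "ba" => no
  Position 4: "ab" => no
  Position 5: "bb" => no
  Position 6: "bb" => no
  Position 7: "ba" => no
  Position 8: "aa" => MATCH
Total occurrences: 1

1


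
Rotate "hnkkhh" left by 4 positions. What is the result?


Input: "hnkkhh", rotate left by 4
First 4 characters: "hnkk"
Remaining characters: "hh"
Concatenate remaining + first: "hh" + "hnkk" = "hhhnkk"

hhhnkk


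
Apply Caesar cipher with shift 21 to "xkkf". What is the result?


Caesar cipher: shift "xkkf" by 21
  'x' (pos 23) + 21 = pos 18 = 's'
  'k' (pos 10) + 21 = pos 5 = 'f'
  'k' (pos 10) + 21 = pos 5 = 'f'
  'f' (pos 5) + 21 = pos 0 = 'a'
Result: sffa

sffa


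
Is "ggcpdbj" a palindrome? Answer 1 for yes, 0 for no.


Input: ggcpdbj
Reversed: jbdpcgg
  Compare pos 0 ('g') with pos 6 ('j'): MISMATCH
  Compare pos 1 ('g') with pos 5 ('b'): MISMATCH
  Compare pos 2 ('c') with pos 4 ('d'): MISMATCH
Result: not a palindrome

0


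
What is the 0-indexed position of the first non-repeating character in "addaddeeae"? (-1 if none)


Input: addaddeeae
Character frequencies:
  'a': 3
  'd': 4
  'e': 3
Scanning left to right for freq == 1:
  Position 0 ('a'): freq=3, skip
  Position 1 ('d'): freq=4, skip
  Position 2 ('d'): freq=4, skip
  Position 3 ('a'): freq=3, skip
  Position 4 ('d'): freq=4, skip
  Position 5 ('d'): freq=4, skip
  Position 6 ('e'): freq=3, skip
  Position 7 ('e'): freq=3, skip
  Position 8 ('a'): freq=3, skip
  Position 9 ('e'): freq=3, skip
  No unique character found => answer = -1

-1


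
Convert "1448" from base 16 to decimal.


Input: "1448" in base 16
Positional expansion:
  Digit '1' (value 1) x 16^3 = 4096
  Digit '4' (value 4) x 16^2 = 1024
  Digit '4' (value 4) x 16^1 = 64
  Digit '8' (value 8) x 16^0 = 8
Sum = 5192

5192


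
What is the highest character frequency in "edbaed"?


Input: edbaed
Character counts:
  'a': 1
  'b': 1
  'd': 2
  'e': 2
Maximum frequency: 2

2


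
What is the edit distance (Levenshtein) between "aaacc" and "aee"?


Computing edit distance: "aaacc" -> "aee"
DP table:
           a    e    e
      0    1    2    3
  a   1    0    1    2
  a   2    1    1    2
  a   3    2    2    2
  c   4    3    3    3
  c   5    4    4    4
Edit distance = dp[5][3] = 4

4


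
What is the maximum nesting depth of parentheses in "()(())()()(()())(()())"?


Input: "()(())()()(()())(()())"
Tracking depth:
  Position 0 '(': depth becomes 1
  Position 1 ')': depth becomes 0
  Position 2 '(': depth becomes 1
  Position 3 '(': depth becomes 2
  Position 4 ')': depth becomes 1
  Position 5 ')': depth becomes 0
  Position 6 '(': depth becomes 1
  Position 7 ')': depth becomes 0
  Position 8 '(': depth becomes 1
  Position 9 ')': depth becomes 0
  Position 10 '(': depth becomes 1
  Position 11 '(': depth becomes 2
  Position 12 ')': depth becomes 1
  Position 13 '(': depth becomes 2
  Position 14 ')': depth becomes 1
  Position 15 ')': depth becomes 0
  Position 16 '(': depth becomes 1
  Position 17 '(': depth becomes 2
  Position 18 ')': depth becomes 1
  Position 19 '(': depth becomes 2
  Position 20 ')': depth becomes 1
  Position 21 ')': depth becomes 0
Maximum depth reached: 2

2


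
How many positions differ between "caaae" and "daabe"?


Comparing "caaae" and "daabe" position by position:
  Position 0: 'c' vs 'd' => DIFFER
  Position 1: 'a' vs 'a' => same
  Position 2: 'a' vs 'a' => same
  Position 3: 'a' vs 'b' => DIFFER
  Position 4: 'e' vs 'e' => same
Positions that differ: 2

2


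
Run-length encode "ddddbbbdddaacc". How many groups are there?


Input: ddddbbbdddaacc
Scanning for consecutive runs:
  Group 1: 'd' x 4 (positions 0-3)
  Group 2: 'b' x 3 (positions 4-6)
  Group 3: 'd' x 3 (positions 7-9)
  Group 4: 'a' x 2 (positions 10-11)
  Group 5: 'c' x 2 (positions 12-13)
Total groups: 5

5


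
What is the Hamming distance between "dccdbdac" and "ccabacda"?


Comparing "dccdbdac" and "ccabacda" position by position:
  Position 0: 'd' vs 'c' => differ
  Position 1: 'c' vs 'c' => same
  Position 2: 'c' vs 'a' => differ
  Position 3: 'd' vs 'b' => differ
  Position 4: 'b' vs 'a' => differ
  Position 5: 'd' vs 'c' => differ
  Position 6: 'a' vs 'd' => differ
  Position 7: 'c' vs 'a' => differ
Total differences (Hamming distance): 7

7


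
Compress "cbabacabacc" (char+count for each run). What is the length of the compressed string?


Input: cbabacabacc
Runs:
  'c' x 1 => "c1"
  'b' x 1 => "b1"
  'a' x 1 => "a1"
  'b' x 1 => "b1"
  'a' x 1 => "a1"
  'c' x 1 => "c1"
  'a' x 1 => "a1"
  'b' x 1 => "b1"
  'a' x 1 => "a1"
  'c' x 2 => "c2"
Compressed: "c1b1a1b1a1c1a1b1a1c2"
Compressed length: 20

20


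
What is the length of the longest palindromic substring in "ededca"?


Input: "ededca"
Checking substrings for palindromes:
  [0:3] "ede" (len 3) => palindrome
  [1:4] "ded" (len 3) => palindrome
Longest palindromic substring: "ede" with length 3

3


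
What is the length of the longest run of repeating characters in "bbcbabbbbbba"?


Input: "bbcbabbbbbba"
Scanning for longest run:
  Position 1 ('b'): continues run of 'b', length=2
  Position 2 ('c'): new char, reset run to 1
  Position 3 ('b'): new char, reset run to 1
  Position 4 ('a'): new char, reset run to 1
  Position 5 ('b'): new char, reset run to 1
  Position 6 ('b'): continues run of 'b', length=2
  Position 7 ('b'): continues run of 'b', length=3
  Position 8 ('b'): continues run of 'b', length=4
  Position 9 ('b'): continues run of 'b', length=5
  Position 10 ('b'): continues run of 'b', length=6
  Position 11 ('a'): new char, reset run to 1
Longest run: 'b' with length 6

6


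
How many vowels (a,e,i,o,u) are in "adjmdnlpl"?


Input: adjmdnlpl
Checking each character:
  'a' at position 0: vowel (running total: 1)
  'd' at position 1: consonant
  'j' at position 2: consonant
  'm' at position 3: consonant
  'd' at position 4: consonant
  'n' at position 5: consonant
  'l' at position 6: consonant
  'p' at position 7: consonant
  'l' at position 8: consonant
Total vowels: 1

1


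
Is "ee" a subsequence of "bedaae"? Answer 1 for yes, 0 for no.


Check if "ee" is a subsequence of "bedaae"
Greedy scan:
  Position 0 ('b'): no match needed
  Position 1 ('e'): matches sub[0] = 'e'
  Position 2 ('d'): no match needed
  Position 3 ('a'): no match needed
  Position 4 ('a'): no match needed
  Position 5 ('e'): matches sub[1] = 'e'
All 2 characters matched => is a subsequence

1


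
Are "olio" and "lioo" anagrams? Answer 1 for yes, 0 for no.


Strings: "olio", "lioo"
Sorted first:  iloo
Sorted second: iloo
Sorted forms match => anagrams

1


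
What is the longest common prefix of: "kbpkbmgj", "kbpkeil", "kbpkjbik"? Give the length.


Words: kbpkbmgj, kbpkeil, kbpkjbik
  Position 0: all 'k' => match
  Position 1: all 'b' => match
  Position 2: all 'p' => match
  Position 3: all 'k' => match
  Position 4: ('b', 'e', 'j') => mismatch, stop
LCP = "kbpk" (length 4)

4


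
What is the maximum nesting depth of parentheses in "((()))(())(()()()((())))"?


Input: "((()))(())(()()()((())))"
Tracking depth:
  Position 0 '(': depth becomes 1
  Position 1 '(': depth becomes 2
  Position 2 '(': depth becomes 3
  Position 3 ')': depth becomes 2
  Position 4 ')': depth becomes 1
  Position 5 ')': depth becomes 0
  Position 6 '(': depth becomes 1
  Position 7 '(': depth becomes 2
  Position 8 ')': depth becomes 1
  Position 9 ')': depth becomes 0
  Position 10 '(': depth becomes 1
  Position 11 '(': depth becomes 2
  Position 12 ')': depth becomes 1
  Position 13 '(': depth becomes 2
  Position 14 ')': depth becomes 1
  Position 15 '(': depth becomes 2
  Position 16 ')': depth becomes 1
  Position 17 '(': depth becomes 2
  Position 18 '(': depth becomes 3
  Position 19 '(': depth becomes 4
  Position 20 ')': depth becomes 3
  Position 21 ')': depth becomes 2
  Position 22 ')': depth becomes 1
  Position 23 ')': depth becomes 0
Maximum depth reached: 4

4


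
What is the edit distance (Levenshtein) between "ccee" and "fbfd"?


Computing edit distance: "ccee" -> "fbfd"
DP table:
           f    b    f    d
      0    1    2    3    4
  c   1    1    2    3    4
  c   2    2    2    3    4
  e   3    3    3    3    4
  e   4    4    4    4    4
Edit distance = dp[4][4] = 4

4


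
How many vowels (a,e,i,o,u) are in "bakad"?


Input: bakad
Checking each character:
  'b' at position 0: consonant
  'a' at position 1: vowel (running total: 1)
  'k' at position 2: consonant
  'a' at position 3: vowel (running total: 2)
  'd' at position 4: consonant
Total vowels: 2

2


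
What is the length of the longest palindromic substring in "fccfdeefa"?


Input: "fccfdeefa"
Checking substrings for palindromes:
  [0:4] "fccf" (len 4) => palindrome
  [1:3] "cc" (len 2) => palindrome
  [5:7] "ee" (len 2) => palindrome
Longest palindromic substring: "fccf" with length 4

4


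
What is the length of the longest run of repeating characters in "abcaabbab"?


Input: "abcaabbab"
Scanning for longest run:
  Position 1 ('b'): new char, reset run to 1
  Position 2 ('c'): new char, reset run to 1
  Position 3 ('a'): new char, reset run to 1
  Position 4 ('a'): continues run of 'a', length=2
  Position 5 ('b'): new char, reset run to 1
  Position 6 ('b'): continues run of 'b', length=2
  Position 7 ('a'): new char, reset run to 1
  Position 8 ('b'): new char, reset run to 1
Longest run: 'a' with length 2

2


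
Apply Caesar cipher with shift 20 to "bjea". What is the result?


Caesar cipher: shift "bjea" by 20
  'b' (pos 1) + 20 = pos 21 = 'v'
  'j' (pos 9) + 20 = pos 3 = 'd'
  'e' (pos 4) + 20 = pos 24 = 'y'
  'a' (pos 0) + 20 = pos 20 = 'u'
Result: vdyu

vdyu


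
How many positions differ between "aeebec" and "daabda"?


Comparing "aeebec" and "daabda" position by position:
  Position 0: 'a' vs 'd' => DIFFER
  Position 1: 'e' vs 'a' => DIFFER
  Position 2: 'e' vs 'a' => DIFFER
  Position 3: 'b' vs 'b' => same
  Position 4: 'e' vs 'd' => DIFFER
  Position 5: 'c' vs 'a' => DIFFER
Positions that differ: 5

5


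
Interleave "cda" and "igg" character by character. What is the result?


Interleaving "cda" and "igg":
  Position 0: 'c' from first, 'i' from second => "ci"
  Position 1: 'd' from first, 'g' from second => "dg"
  Position 2: 'a' from first, 'g' from second => "ag"
Result: cidgag

cidgag


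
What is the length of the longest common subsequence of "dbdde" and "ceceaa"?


LCS of "dbdde" and "ceceaa"
DP table:
           c    e    c    e    a    a
      0    0    0    0    0    0    0
  d   0    0    0    0    0    0    0
  b   0    0    0    0    0    0    0
  d   0    0    0    0    0    0    0
  d   0    0    0    0    0    0    0
  e   0    0    1    1    1    1    1
LCS length = dp[5][6] = 1

1


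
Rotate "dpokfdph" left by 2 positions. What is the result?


Input: "dpokfdph", rotate left by 2
First 2 characters: "dp"
Remaining characters: "okfdph"
Concatenate remaining + first: "okfdph" + "dp" = "okfdphdp"

okfdphdp


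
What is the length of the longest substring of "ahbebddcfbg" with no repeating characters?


Input: "ahbebddcfbg"
Sliding window (track last position of each char):
  Position 0 ('a'): window [0,0] length 1 -- new best
  Position 1 ('h'): window [0,1] length 2 -- new best
  Position 2 ('b'): window [0,2] length 3 -- new best
  Position 3 ('e'): window [0,3] length 4 -- new best
  Position 4 ('b'): repeat (last at 2), move window start to 3
  Position 4 ('b'): window [3,4] length 2
  Position 5 ('d'): window [3,5] length 3
  Position 6 ('d'): repeat (last at 5), move window start to 6
  Position 6 ('d'): window [6,6] length 1
  Position 7 ('c'): window [6,7] length 2
  Position 8 ('f'): window [6,8] length 3
  Position 9 ('b'): window [6,9] length 4
  Position 10 ('g'): window [6,10] length 5 -- new best
Longest substring with no repeats: "dcfbg" with length 5

5


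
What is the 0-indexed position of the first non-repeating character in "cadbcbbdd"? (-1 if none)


Input: cadbcbbdd
Character frequencies:
  'a': 1
  'b': 3
  'c': 2
  'd': 3
Scanning left to right for freq == 1:
  Position 0 ('c'): freq=2, skip
  Position 1 ('a'): unique! => answer = 1

1


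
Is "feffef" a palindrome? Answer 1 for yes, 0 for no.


Input: feffef
Reversed: feffef
  Compare pos 0 ('f') with pos 5 ('f'): match
  Compare pos 1 ('e') with pos 4 ('e'): match
  Compare pos 2 ('f') with pos 3 ('f'): match
Result: palindrome

1


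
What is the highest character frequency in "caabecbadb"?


Input: caabecbadb
Character counts:
  'a': 3
  'b': 3
  'c': 2
  'd': 1
  'e': 1
Maximum frequency: 3

3


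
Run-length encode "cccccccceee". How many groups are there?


Input: cccccccceee
Scanning for consecutive runs:
  Group 1: 'c' x 8 (positions 0-7)
  Group 2: 'e' x 3 (positions 8-10)
Total groups: 2

2


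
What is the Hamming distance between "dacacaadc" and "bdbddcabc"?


Comparing "dacacaadc" and "bdbddcabc" position by position:
  Position 0: 'd' vs 'b' => differ
  Position 1: 'a' vs 'd' => differ
  Position 2: 'c' vs 'b' => differ
  Position 3: 'a' vs 'd' => differ
  Position 4: 'c' vs 'd' => differ
  Position 5: 'a' vs 'c' => differ
  Position 6: 'a' vs 'a' => same
  Position 7: 'd' vs 'b' => differ
  Position 8: 'c' vs 'c' => same
Total differences (Hamming distance): 7

7


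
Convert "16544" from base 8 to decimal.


Input: "16544" in base 8
Positional expansion:
  Digit '1' (value 1) x 8^4 = 4096
  Digit '6' (value 6) x 8^3 = 3072
  Digit '5' (value 5) x 8^2 = 320
  Digit '4' (value 4) x 8^1 = 32
  Digit '4' (value 4) x 8^0 = 4
Sum = 7524

7524


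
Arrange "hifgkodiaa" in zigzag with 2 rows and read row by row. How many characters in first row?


Zigzag "hifgkodiaa" into 2 rows:
Placing characters:
  'h' => row 0
  'i' => row 1
  'f' => row 0
  'g' => row 1
  'k' => row 0
  'o' => row 1
  'd' => row 0
  'i' => row 1
  'a' => row 0
  'a' => row 1
Rows:
  Row 0: "hfkda"
  Row 1: "igoia"
First row length: 5

5


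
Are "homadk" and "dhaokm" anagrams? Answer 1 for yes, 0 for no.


Strings: "homadk", "dhaokm"
Sorted first:  adhkmo
Sorted second: adhkmo
Sorted forms match => anagrams

1


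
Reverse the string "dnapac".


Input: dnapac
Reading characters right to left:
  Position 5: 'c'
  Position 4: 'a'
  Position 3: 'p'
  Position 2: 'a'
  Position 1: 'n'
  Position 0: 'd'
Reversed: capand

capand


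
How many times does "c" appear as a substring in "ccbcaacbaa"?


Searching for "c" in "ccbcaacbaa"
Scanning each position:
  Position 0: "c" => MATCH
  Position 1: "c" => MATCH
  Position 2: "b" => no
  Position 3: "c" => MATCH
  Position 4: "a" => no
  Position 5: "a" => no
  Position 6: "c" => MATCH
  Position 7: "b" => no
  Position 8: "a" => no
  Position 9: "a" => no
Total occurrences: 4

4


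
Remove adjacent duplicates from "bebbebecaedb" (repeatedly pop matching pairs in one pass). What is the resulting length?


Input: bebbebecaedb
Stack-based adjacent duplicate removal:
  Read 'b': push. Stack: b
  Read 'e': push. Stack: be
  Read 'b': push. Stack: beb
  Read 'b': matches stack top 'b' => pop. Stack: be
  Read 'e': matches stack top 'e' => pop. Stack: b
  Read 'b': matches stack top 'b' => pop. Stack: (empty)
  Read 'e': push. Stack: e
  Read 'c': push. Stack: ec
  Read 'a': push. Stack: eca
  Read 'e': push. Stack: ecae
  Read 'd': push. Stack: ecaed
  Read 'b': push. Stack: ecaedb
Final stack: "ecaedb" (length 6)

6


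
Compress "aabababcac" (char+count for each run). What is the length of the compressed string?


Input: aabababcac
Runs:
  'a' x 2 => "a2"
  'b' x 1 => "b1"
  'a' x 1 => "a1"
  'b' x 1 => "b1"
  'a' x 1 => "a1"
  'b' x 1 => "b1"
  'c' x 1 => "c1"
  'a' x 1 => "a1"
  'c' x 1 => "c1"
Compressed: "a2b1a1b1a1b1c1a1c1"
Compressed length: 18

18


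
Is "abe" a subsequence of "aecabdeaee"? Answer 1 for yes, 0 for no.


Check if "abe" is a subsequence of "aecabdeaee"
Greedy scan:
  Position 0 ('a'): matches sub[0] = 'a'
  Position 1 ('e'): no match needed
  Position 2 ('c'): no match needed
  Position 3 ('a'): no match needed
  Position 4 ('b'): matches sub[1] = 'b'
  Position 5 ('d'): no match needed
  Position 6 ('e'): matches sub[2] = 'e'
  Position 7 ('a'): no match needed
  Position 8 ('e'): no match needed
  Position 9 ('e'): no match needed
All 3 characters matched => is a subsequence

1


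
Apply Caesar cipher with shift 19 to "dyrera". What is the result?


Caesar cipher: shift "dyrera" by 19
  'd' (pos 3) + 19 = pos 22 = 'w'
  'y' (pos 24) + 19 = pos 17 = 'r'
  'r' (pos 17) + 19 = pos 10 = 'k'
  'e' (pos 4) + 19 = pos 23 = 'x'
  'r' (pos 17) + 19 = pos 10 = 'k'
  'a' (pos 0) + 19 = pos 19 = 't'
Result: wrkxkt

wrkxkt


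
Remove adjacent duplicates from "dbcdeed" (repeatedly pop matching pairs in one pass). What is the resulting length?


Input: dbcdeed
Stack-based adjacent duplicate removal:
  Read 'd': push. Stack: d
  Read 'b': push. Stack: db
  Read 'c': push. Stack: dbc
  Read 'd': push. Stack: dbcd
  Read 'e': push. Stack: dbcde
  Read 'e': matches stack top 'e' => pop. Stack: dbcd
  Read 'd': matches stack top 'd' => pop. Stack: dbc
Final stack: "dbc" (length 3)

3


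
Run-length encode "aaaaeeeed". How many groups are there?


Input: aaaaeeeed
Scanning for consecutive runs:
  Group 1: 'a' x 4 (positions 0-3)
  Group 2: 'e' x 4 (positions 4-7)
  Group 3: 'd' x 1 (positions 8-8)
Total groups: 3

3


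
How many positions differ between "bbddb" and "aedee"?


Comparing "bbddb" and "aedee" position by position:
  Position 0: 'b' vs 'a' => DIFFER
  Position 1: 'b' vs 'e' => DIFFER
  Position 2: 'd' vs 'd' => same
  Position 3: 'd' vs 'e' => DIFFER
  Position 4: 'b' vs 'e' => DIFFER
Positions that differ: 4

4


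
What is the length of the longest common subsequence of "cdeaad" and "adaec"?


LCS of "cdeaad" and "adaec"
DP table:
           a    d    a    e    c
      0    0    0    0    0    0
  c   0    0    0    0    0    1
  d   0    0    1    1    1    1
  e   0    0    1    1    2    2
  a   0    1    1    2    2    2
  a   0    1    1    2    2    2
  d   0    1    2    2    2    2
LCS length = dp[6][5] = 2

2


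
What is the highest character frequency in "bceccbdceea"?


Input: bceccbdceea
Character counts:
  'a': 1
  'b': 2
  'c': 4
  'd': 1
  'e': 3
Maximum frequency: 4

4


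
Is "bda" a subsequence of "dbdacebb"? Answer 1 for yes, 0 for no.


Check if "bda" is a subsequence of "dbdacebb"
Greedy scan:
  Position 0 ('d'): no match needed
  Position 1 ('b'): matches sub[0] = 'b'
  Position 2 ('d'): matches sub[1] = 'd'
  Position 3 ('a'): matches sub[2] = 'a'
  Position 4 ('c'): no match needed
  Position 5 ('e'): no match needed
  Position 6 ('b'): no match needed
  Position 7 ('b'): no match needed
All 3 characters matched => is a subsequence

1


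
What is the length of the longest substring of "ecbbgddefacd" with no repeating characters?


Input: "ecbbgddefacd"
Sliding window (track last position of each char):
  Position 0 ('e'): window [0,0] length 1 -- new best
  Position 1 ('c'): window [0,1] length 2 -- new best
  Position 2 ('b'): window [0,2] length 3 -- new best
  Position 3 ('b'): repeat (last at 2), move window start to 3
  Position 3 ('b'): window [3,3] length 1
  Position 4 ('g'): window [3,4] length 2
  Position 5 ('d'): window [3,5] length 3
  Position 6 ('d'): repeat (last at 5), move window start to 6
  Position 6 ('d'): window [6,6] length 1
  Position 7 ('e'): window [6,7] length 2
  Position 8 ('f'): window [6,8] length 3
  Position 9 ('a'): window [6,9] length 4 -- new best
  Position 10 ('c'): window [6,10] length 5 -- new best
  Position 11 ('d'): repeat (last at 6), move window start to 7
  Position 11 ('d'): window [7,11] length 5
Longest substring with no repeats: "defac" with length 5

5


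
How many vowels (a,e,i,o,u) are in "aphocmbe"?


Input: aphocmbe
Checking each character:
  'a' at position 0: vowel (running total: 1)
  'p' at position 1: consonant
  'h' at position 2: consonant
  'o' at position 3: vowel (running total: 2)
  'c' at position 4: consonant
  'm' at position 5: consonant
  'b' at position 6: consonant
  'e' at position 7: vowel (running total: 3)
Total vowels: 3

3


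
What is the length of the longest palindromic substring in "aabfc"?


Input: "aabfc"
Checking substrings for palindromes:
  [0:2] "aa" (len 2) => palindrome
Longest palindromic substring: "aa" with length 2

2


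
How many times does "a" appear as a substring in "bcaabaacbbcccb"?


Searching for "a" in "bcaabaacbbcccb"
Scanning each position:
  Position 0: "b" => no
  Position 1: "c" => no
  Position 2: "a" => MATCH
  Position 3: "a" => MATCH
  Position 4: "b" => no
  Position 5: "a" => MATCH
  Position 6: "a" => MATCH
  Position 7: "c" => no
  Position 8: "b" => no
  Position 9: "b" => no
  Position 10: "c" => no
  Position 11: "c" => no
  Position 12: "c" => no
  Position 13: "b" => no
Total occurrences: 4

4


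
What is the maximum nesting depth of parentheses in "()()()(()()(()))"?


Input: "()()()(()()(()))"
Tracking depth:
  Position 0 '(': depth becomes 1
  Position 1 ')': depth becomes 0
  Position 2 '(': depth becomes 1
  Position 3 ')': depth becomes 0
  Position 4 '(': depth becomes 1
  Position 5 ')': depth becomes 0
  Position 6 '(': depth becomes 1
  Position 7 '(': depth becomes 2
  Position 8 ')': depth becomes 1
  Position 9 '(': depth becomes 2
  Position 10 ')': depth becomes 1
  Position 11 '(': depth becomes 2
  Position 12 '(': depth becomes 3
  Position 13 ')': depth becomes 2
  Position 14 ')': depth becomes 1
  Position 15 ')': depth becomes 0
Maximum depth reached: 3

3


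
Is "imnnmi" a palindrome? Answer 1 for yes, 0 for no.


Input: imnnmi
Reversed: imnnmi
  Compare pos 0 ('i') with pos 5 ('i'): match
  Compare pos 1 ('m') with pos 4 ('m'): match
  Compare pos 2 ('n') with pos 3 ('n'): match
Result: palindrome

1


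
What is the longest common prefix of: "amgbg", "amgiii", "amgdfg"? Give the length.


Words: amgbg, amgiii, amgdfg
  Position 0: all 'a' => match
  Position 1: all 'm' => match
  Position 2: all 'g' => match
  Position 3: ('b', 'i', 'd') => mismatch, stop
LCP = "amg" (length 3)

3


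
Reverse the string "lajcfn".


Input: lajcfn
Reading characters right to left:
  Position 5: 'n'
  Position 4: 'f'
  Position 3: 'c'
  Position 2: 'j'
  Position 1: 'a'
  Position 0: 'l'
Reversed: nfcjal

nfcjal


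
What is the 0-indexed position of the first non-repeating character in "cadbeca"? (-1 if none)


Input: cadbeca
Character frequencies:
  'a': 2
  'b': 1
  'c': 2
  'd': 1
  'e': 1
Scanning left to right for freq == 1:
  Position 0 ('c'): freq=2, skip
  Position 1 ('a'): freq=2, skip
  Position 2 ('d'): unique! => answer = 2

2


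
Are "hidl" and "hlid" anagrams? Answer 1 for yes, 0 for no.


Strings: "hidl", "hlid"
Sorted first:  dhil
Sorted second: dhil
Sorted forms match => anagrams

1


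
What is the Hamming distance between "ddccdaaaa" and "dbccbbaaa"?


Comparing "ddccdaaaa" and "dbccbbaaa" position by position:
  Position 0: 'd' vs 'd' => same
  Position 1: 'd' vs 'b' => differ
  Position 2: 'c' vs 'c' => same
  Position 3: 'c' vs 'c' => same
  Position 4: 'd' vs 'b' => differ
  Position 5: 'a' vs 'b' => differ
  Position 6: 'a' vs 'a' => same
  Position 7: 'a' vs 'a' => same
  Position 8: 'a' vs 'a' => same
Total differences (Hamming distance): 3

3


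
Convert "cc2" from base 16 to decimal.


Input: "cc2" in base 16
Positional expansion:
  Digit 'c' (value 12) x 16^2 = 3072
  Digit 'c' (value 12) x 16^1 = 192
  Digit '2' (value 2) x 16^0 = 2
Sum = 3266

3266


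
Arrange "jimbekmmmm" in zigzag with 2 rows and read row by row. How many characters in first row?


Zigzag "jimbekmmmm" into 2 rows:
Placing characters:
  'j' => row 0
  'i' => row 1
  'm' => row 0
  'b' => row 1
  'e' => row 0
  'k' => row 1
  'm' => row 0
  'm' => row 1
  'm' => row 0
  'm' => row 1
Rows:
  Row 0: "jmemm"
  Row 1: "ibkmm"
First row length: 5

5


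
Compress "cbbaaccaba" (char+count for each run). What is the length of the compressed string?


Input: cbbaaccaba
Runs:
  'c' x 1 => "c1"
  'b' x 2 => "b2"
  'a' x 2 => "a2"
  'c' x 2 => "c2"
  'a' x 1 => "a1"
  'b' x 1 => "b1"
  'a' x 1 => "a1"
Compressed: "c1b2a2c2a1b1a1"
Compressed length: 14

14


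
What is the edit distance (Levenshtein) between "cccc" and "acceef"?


Computing edit distance: "cccc" -> "acceef"
DP table:
           a    c    c    e    e    f
      0    1    2    3    4    5    6
  c   1    1    1    2    3    4    5
  c   2    2    1    1    2    3    4
  c   3    3    2    1    2    3    4
  c   4    4    3    2    2    3    4
Edit distance = dp[4][6] = 4

4


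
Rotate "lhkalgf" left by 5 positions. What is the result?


Input: "lhkalgf", rotate left by 5
First 5 characters: "lhkal"
Remaining characters: "gf"
Concatenate remaining + first: "gf" + "lhkal" = "gflhkal"

gflhkal


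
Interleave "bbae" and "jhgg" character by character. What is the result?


Interleaving "bbae" and "jhgg":
  Position 0: 'b' from first, 'j' from second => "bj"
  Position 1: 'b' from first, 'h' from second => "bh"
  Position 2: 'a' from first, 'g' from second => "ag"
  Position 3: 'e' from first, 'g' from second => "eg"
Result: bjbhageg

bjbhageg


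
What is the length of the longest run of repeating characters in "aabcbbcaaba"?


Input: "aabcbbcaaba"
Scanning for longest run:
  Position 1 ('a'): continues run of 'a', length=2
  Position 2 ('b'): new char, reset run to 1
  Position 3 ('c'): new char, reset run to 1
  Position 4 ('b'): new char, reset run to 1
  Position 5 ('b'): continues run of 'b', length=2
  Position 6 ('c'): new char, reset run to 1
  Position 7 ('a'): new char, reset run to 1
  Position 8 ('a'): continues run of 'a', length=2
  Position 9 ('b'): new char, reset run to 1
  Position 10 ('a'): new char, reset run to 1
Longest run: 'a' with length 2

2


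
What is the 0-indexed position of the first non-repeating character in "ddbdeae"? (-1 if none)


Input: ddbdeae
Character frequencies:
  'a': 1
  'b': 1
  'd': 3
  'e': 2
Scanning left to right for freq == 1:
  Position 0 ('d'): freq=3, skip
  Position 1 ('d'): freq=3, skip
  Position 2 ('b'): unique! => answer = 2

2


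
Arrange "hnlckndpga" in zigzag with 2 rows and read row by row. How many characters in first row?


Zigzag "hnlckndpga" into 2 rows:
Placing characters:
  'h' => row 0
  'n' => row 1
  'l' => row 0
  'c' => row 1
  'k' => row 0
  'n' => row 1
  'd' => row 0
  'p' => row 1
  'g' => row 0
  'a' => row 1
Rows:
  Row 0: "hlkdg"
  Row 1: "ncnpa"
First row length: 5

5


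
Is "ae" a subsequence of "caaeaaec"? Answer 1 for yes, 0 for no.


Check if "ae" is a subsequence of "caaeaaec"
Greedy scan:
  Position 0 ('c'): no match needed
  Position 1 ('a'): matches sub[0] = 'a'
  Position 2 ('a'): no match needed
  Position 3 ('e'): matches sub[1] = 'e'
  Position 4 ('a'): no match needed
  Position 5 ('a'): no match needed
  Position 6 ('e'): no match needed
  Position 7 ('c'): no match needed
All 2 characters matched => is a subsequence

1
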